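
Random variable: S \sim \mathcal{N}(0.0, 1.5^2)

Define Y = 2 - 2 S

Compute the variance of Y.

For Y = aS + b: Var(Y) = a² * Var(S)
Var(S) = 1.5^2 = 2.25
Var(Y) = (-2)² * 2.25 = 4 * 2.25 = 9

9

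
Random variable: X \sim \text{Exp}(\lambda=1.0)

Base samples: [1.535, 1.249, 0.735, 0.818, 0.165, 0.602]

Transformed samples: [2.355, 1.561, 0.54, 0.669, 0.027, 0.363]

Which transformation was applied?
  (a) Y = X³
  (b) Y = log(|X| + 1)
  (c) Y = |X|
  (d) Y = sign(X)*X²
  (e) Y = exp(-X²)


Checking option (d) Y = sign(X)*X²:
  X = 1.535 -> Y = 2.355 ✓
  X = 1.249 -> Y = 1.561 ✓
  X = 0.735 -> Y = 0.54 ✓
All samples match this transformation.

(d) sign(X)*X²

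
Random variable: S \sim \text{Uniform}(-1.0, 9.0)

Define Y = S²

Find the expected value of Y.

E[S²] = Var(S) + (E[S])² = 8.3333333 + 16 = 24.333333

24.333333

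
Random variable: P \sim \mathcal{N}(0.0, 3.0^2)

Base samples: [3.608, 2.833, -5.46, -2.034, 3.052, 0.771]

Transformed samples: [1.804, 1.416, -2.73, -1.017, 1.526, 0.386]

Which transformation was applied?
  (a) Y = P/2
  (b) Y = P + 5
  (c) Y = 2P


Checking option (a) Y = P/2:
  P = 3.608 -> Y = 1.804 ✓
  P = 2.833 -> Y = 1.416 ✓
  P = -5.46 -> Y = -2.73 ✓
All samples match this transformation.

(a) P/2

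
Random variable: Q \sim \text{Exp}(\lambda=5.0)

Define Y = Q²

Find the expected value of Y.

E[Q²] = Var(Q) + (E[Q])² = 0.04 + 0.04 = 0.08

0.08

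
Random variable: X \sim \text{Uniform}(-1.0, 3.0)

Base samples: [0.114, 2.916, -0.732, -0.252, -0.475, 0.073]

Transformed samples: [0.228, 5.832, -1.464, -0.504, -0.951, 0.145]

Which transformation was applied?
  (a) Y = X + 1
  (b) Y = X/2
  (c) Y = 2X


Checking option (c) Y = 2X:
  X = 0.114 -> Y = 0.228 ✓
  X = 2.916 -> Y = 5.832 ✓
  X = -0.732 -> Y = -1.464 ✓
All samples match this transformation.

(c) 2X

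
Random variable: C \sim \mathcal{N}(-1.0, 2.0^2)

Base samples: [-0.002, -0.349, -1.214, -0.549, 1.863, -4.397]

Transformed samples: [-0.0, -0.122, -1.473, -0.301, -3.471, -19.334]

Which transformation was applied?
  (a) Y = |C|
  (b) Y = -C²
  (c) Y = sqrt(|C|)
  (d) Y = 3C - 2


Checking option (b) Y = -C²:
  C = -0.002 -> Y = -0.0 ✓
  C = -0.349 -> Y = -0.122 ✓
  C = -1.214 -> Y = -1.473 ✓
All samples match this transformation.

(b) -C²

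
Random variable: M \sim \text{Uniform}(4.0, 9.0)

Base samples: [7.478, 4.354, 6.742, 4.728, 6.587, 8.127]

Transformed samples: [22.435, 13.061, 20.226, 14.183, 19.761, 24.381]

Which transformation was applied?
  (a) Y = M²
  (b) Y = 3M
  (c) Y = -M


Checking option (b) Y = 3M:
  M = 7.478 -> Y = 22.435 ✓
  M = 4.354 -> Y = 13.061 ✓
  M = 6.742 -> Y = 20.226 ✓
All samples match this transformation.

(b) 3M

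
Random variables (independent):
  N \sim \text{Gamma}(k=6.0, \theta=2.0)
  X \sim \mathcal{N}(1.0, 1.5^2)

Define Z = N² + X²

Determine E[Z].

E[Z] = E[N²] + E[X²]
E[N²] = Var(N) + E[N]² = 24 + 144 = 168
E[X²] = Var(X) + E[X]² = 2.25 + 1 = 3.25
E[Z] = 168 + 3.25 = 171.25

171.25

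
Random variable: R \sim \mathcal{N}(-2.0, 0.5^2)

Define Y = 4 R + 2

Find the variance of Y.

For Y = aR + b: Var(Y) = a² * Var(R)
Var(R) = 0.5^2 = 0.25
Var(Y) = 4² * 0.25 = 16 * 0.25 = 4

4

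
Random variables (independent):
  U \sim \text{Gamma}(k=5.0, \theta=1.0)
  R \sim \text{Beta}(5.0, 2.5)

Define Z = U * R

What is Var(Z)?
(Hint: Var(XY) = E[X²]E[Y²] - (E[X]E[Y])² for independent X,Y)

Var(XY) = E[X²]E[Y²] - (E[X]E[Y])²
E[U] = 5, Var(U) = 5
E[R] = 0.66666667, Var(R) = 0.026143791
E[U²] = 5 + 5² = 30
E[R²] = 0.026143791 + 0.66666667² = 0.47058824
Var(Z) = 30*0.47058824 - (5*0.66666667)²
= 14.117647 - 11.111111 = 3.0065359

3.0065359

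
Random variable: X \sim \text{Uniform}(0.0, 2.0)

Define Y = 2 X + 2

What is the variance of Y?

For Y = aX + b: Var(Y) = a² * Var(X)
Var(X) = (2 - 0)^2/12 = 0.33333333
Var(Y) = 2² * 0.33333333 = 4 * 0.33333333 = 1.3333333

1.3333333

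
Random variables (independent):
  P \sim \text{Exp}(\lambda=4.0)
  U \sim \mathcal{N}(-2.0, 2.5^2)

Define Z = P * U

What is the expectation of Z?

For independent RVs: E[XY] = E[X]*E[Y]
E[P] = 0.25
E[U] = -2
E[Z] = 0.25 * (-2) = -0.5

-0.5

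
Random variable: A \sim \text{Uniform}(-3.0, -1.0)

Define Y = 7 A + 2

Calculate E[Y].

For Y = 7A + 2:
E[Y] = 7 * E[A] + 2
E[A] = (-3 - 1)/2 = -2
E[Y] = 7 * (-2) + 2 = -12

-12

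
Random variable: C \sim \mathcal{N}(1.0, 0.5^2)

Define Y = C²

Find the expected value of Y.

E[C²] = Var(C) + (E[C])² = 0.25 + 1 = 1.25

1.25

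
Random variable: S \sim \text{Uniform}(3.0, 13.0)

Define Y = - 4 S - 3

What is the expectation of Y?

For Y = -4S - 3:
E[Y] = -4 * E[S] - 3
E[S] = (3 + 13)/2 = 8
E[Y] = -4 * 8 - 3 = -35

-35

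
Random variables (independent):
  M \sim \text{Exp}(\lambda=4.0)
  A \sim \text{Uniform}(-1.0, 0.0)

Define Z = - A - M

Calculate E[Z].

E[Z] = -1*E[M] - 1*E[A]
E[M] = 0.25
E[A] = -0.5
E[Z] = -1*0.25 - 1*(-0.5) = 0.25

0.25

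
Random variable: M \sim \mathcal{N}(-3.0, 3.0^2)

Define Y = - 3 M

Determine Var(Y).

For Y = aM + b: Var(Y) = a² * Var(M)
Var(M) = 3.0^2 = 9
Var(Y) = (-3)² * 9 = 9 * 9 = 81

81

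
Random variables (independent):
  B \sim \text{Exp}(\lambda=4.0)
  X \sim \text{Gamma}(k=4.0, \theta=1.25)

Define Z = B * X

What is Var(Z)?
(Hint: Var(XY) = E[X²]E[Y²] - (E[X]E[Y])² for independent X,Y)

Var(XY) = E[X²]E[Y²] - (E[X]E[Y])²
E[B] = 0.25, Var(B) = 0.0625
E[X] = 5, Var(X) = 6.25
E[B²] = 0.0625 + 0.25² = 0.125
E[X²] = 6.25 + 5² = 31.25
Var(Z) = 0.125*31.25 - (0.25*5)²
= 3.90625 - 1.5625 = 2.34375

2.34375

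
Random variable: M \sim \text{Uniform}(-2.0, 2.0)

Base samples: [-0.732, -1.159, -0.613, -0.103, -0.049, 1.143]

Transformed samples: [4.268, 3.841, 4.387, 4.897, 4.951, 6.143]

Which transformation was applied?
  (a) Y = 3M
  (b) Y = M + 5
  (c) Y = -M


Checking option (b) Y = M + 5:
  M = -0.732 -> Y = 4.268 ✓
  M = -1.159 -> Y = 3.841 ✓
  M = -0.613 -> Y = 4.387 ✓
All samples match this transformation.

(b) M + 5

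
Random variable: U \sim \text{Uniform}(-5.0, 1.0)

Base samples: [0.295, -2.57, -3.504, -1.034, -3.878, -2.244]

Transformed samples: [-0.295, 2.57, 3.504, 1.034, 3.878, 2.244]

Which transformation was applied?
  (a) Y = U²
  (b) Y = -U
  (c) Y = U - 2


Checking option (b) Y = -U:
  U = 0.295 -> Y = -0.295 ✓
  U = -2.57 -> Y = 2.57 ✓
  U = -3.504 -> Y = 3.504 ✓
All samples match this transformation.

(b) -U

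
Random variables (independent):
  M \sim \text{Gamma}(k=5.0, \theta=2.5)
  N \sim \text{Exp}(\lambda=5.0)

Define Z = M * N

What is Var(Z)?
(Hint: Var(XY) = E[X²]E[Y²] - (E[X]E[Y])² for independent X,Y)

Var(XY) = E[X²]E[Y²] - (E[X]E[Y])²
E[M] = 12.5, Var(M) = 31.25
E[N] = 0.2, Var(N) = 0.04
E[M²] = 31.25 + 12.5² = 187.5
E[N²] = 0.04 + 0.2² = 0.08
Var(Z) = 187.5*0.08 - (12.5*0.2)²
= 15 - 6.25 = 8.75

8.75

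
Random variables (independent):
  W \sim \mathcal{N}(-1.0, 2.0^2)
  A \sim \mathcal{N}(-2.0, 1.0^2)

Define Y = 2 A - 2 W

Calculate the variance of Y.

For independent RVs: Var(aX + bY) = a²Var(X) + b²Var(Y)
Var(W) = 4
Var(A) = 1
Var(Y) = (-2)²*4 + 2²*1
= 4*4 + 4*1 = 20

20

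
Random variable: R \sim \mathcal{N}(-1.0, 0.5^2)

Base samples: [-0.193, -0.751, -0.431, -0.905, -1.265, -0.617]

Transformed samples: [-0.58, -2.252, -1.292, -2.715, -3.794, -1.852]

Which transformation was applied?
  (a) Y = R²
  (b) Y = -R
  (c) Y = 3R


Checking option (c) Y = 3R:
  R = -0.193 -> Y = -0.58 ✓
  R = -0.751 -> Y = -2.252 ✓
  R = -0.431 -> Y = -1.292 ✓
All samples match this transformation.

(c) 3R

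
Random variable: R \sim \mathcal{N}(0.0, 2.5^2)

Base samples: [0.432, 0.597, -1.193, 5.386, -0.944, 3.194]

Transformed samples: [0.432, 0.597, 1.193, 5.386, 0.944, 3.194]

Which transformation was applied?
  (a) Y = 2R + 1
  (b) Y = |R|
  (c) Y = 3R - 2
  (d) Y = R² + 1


Checking option (b) Y = |R|:
  R = 0.432 -> Y = 0.432 ✓
  R = 0.597 -> Y = 0.597 ✓
  R = -1.193 -> Y = 1.193 ✓
All samples match this transformation.

(b) |R|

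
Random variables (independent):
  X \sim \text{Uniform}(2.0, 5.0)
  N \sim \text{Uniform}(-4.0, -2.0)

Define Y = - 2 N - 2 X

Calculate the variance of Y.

For independent RVs: Var(aX + bY) = a²Var(X) + b²Var(Y)
Var(X) = 0.75
Var(N) = 0.33333333
Var(Y) = (-2)²*0.75 + (-2)²*0.33333333
= 4*0.75 + 4*0.33333333 = 4.3333333

4.3333333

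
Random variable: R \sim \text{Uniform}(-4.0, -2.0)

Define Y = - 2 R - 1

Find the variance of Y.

For Y = aR + b: Var(Y) = a² * Var(R)
Var(R) = (-2 + 4)^2/12 = 0.33333333
Var(Y) = (-2)² * 0.33333333 = 4 * 0.33333333 = 1.3333333

1.3333333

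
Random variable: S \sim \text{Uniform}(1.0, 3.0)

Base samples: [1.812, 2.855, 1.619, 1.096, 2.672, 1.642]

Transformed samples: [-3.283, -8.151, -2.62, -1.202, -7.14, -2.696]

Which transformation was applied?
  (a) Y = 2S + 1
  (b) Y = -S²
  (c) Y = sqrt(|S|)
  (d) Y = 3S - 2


Checking option (b) Y = -S²:
  S = 1.812 -> Y = -3.283 ✓
  S = 2.855 -> Y = -8.151 ✓
  S = 1.619 -> Y = -2.62 ✓
All samples match this transformation.

(b) -S²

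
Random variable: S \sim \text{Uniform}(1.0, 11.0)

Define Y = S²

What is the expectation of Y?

E[S²] = Var(S) + (E[S])² = 8.3333333 + 36 = 44.333333

44.333333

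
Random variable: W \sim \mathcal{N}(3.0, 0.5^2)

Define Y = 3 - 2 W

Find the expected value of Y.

For Y = -2W + 3:
E[Y] = -2 * E[W] + 3
E[W] = 3.0 = 3
E[Y] = -2 * 3 + 3 = -3

-3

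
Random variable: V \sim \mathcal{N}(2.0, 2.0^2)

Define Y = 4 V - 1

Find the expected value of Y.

For Y = 4V - 1:
E[Y] = 4 * E[V] - 1
E[V] = 2.0 = 2
E[Y] = 4 * 2 - 1 = 7

7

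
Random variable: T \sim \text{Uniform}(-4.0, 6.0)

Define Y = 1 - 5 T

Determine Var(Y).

For Y = aT + b: Var(Y) = a² * Var(T)
Var(T) = (6 + 4)^2/12 = 8.3333333
Var(Y) = (-5)² * 8.3333333 = 25 * 8.3333333 = 208.33333

208.33333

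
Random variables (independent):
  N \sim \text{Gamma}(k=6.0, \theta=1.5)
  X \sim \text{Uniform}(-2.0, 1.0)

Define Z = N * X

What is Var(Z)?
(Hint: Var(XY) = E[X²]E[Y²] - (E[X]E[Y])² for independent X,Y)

Var(XY) = E[X²]E[Y²] - (E[X]E[Y])²
E[N] = 9, Var(N) = 13.5
E[X] = -0.5, Var(X) = 0.75
E[N²] = 13.5 + 9² = 94.5
E[X²] = 0.75 + (-0.5)² = 1
Var(Z) = 94.5*1 - (9*(-0.5))²
= 94.5 - 20.25 = 74.25

74.25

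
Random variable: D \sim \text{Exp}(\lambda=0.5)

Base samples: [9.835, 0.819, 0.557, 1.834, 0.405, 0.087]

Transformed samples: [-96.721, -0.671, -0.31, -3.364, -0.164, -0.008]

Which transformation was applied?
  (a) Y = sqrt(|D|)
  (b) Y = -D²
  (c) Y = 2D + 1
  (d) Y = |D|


Checking option (b) Y = -D²:
  D = 9.835 -> Y = -96.721 ✓
  D = 0.819 -> Y = -0.671 ✓
  D = 0.557 -> Y = -0.31 ✓
All samples match this transformation.

(b) -D²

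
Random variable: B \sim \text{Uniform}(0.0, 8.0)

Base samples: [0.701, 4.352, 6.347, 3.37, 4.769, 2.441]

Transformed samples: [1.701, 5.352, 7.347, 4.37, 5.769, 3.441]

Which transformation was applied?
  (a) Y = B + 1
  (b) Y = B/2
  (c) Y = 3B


Checking option (a) Y = B + 1:
  B = 0.701 -> Y = 1.701 ✓
  B = 4.352 -> Y = 5.352 ✓
  B = 6.347 -> Y = 7.347 ✓
All samples match this transformation.

(a) B + 1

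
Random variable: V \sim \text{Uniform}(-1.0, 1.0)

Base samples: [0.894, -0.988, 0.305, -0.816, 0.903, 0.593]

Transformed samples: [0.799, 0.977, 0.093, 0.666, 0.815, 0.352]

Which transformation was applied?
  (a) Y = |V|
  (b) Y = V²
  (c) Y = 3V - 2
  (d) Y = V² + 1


Checking option (b) Y = V²:
  V = 0.894 -> Y = 0.799 ✓
  V = -0.988 -> Y = 0.977 ✓
  V = 0.305 -> Y = 0.093 ✓
All samples match this transformation.

(b) V²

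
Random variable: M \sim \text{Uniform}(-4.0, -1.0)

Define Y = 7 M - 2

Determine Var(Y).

For Y = aM + b: Var(Y) = a² * Var(M)
Var(M) = (-1 + 4)^2/12 = 0.75
Var(Y) = 7² * 0.75 = 49 * 0.75 = 36.75

36.75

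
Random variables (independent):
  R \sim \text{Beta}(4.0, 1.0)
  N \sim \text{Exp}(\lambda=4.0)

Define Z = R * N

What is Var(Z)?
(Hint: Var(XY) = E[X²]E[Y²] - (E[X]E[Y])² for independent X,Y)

Var(XY) = E[X²]E[Y²] - (E[X]E[Y])²
E[R] = 0.8, Var(R) = 0.026666667
E[N] = 0.25, Var(N) = 0.0625
E[R²] = 0.026666667 + 0.8² = 0.66666667
E[N²] = 0.0625 + 0.25² = 0.125
Var(Z) = 0.66666667*0.125 - (0.8*0.25)²
= 0.083333333 - 0.04 = 0.043333333

0.043333333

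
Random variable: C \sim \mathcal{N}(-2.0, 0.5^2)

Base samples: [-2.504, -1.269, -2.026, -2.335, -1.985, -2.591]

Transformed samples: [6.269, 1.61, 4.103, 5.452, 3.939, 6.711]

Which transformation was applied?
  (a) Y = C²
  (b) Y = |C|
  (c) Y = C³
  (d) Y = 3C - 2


Checking option (a) Y = C²:
  C = -2.504 -> Y = 6.269 ✓
  C = -1.269 -> Y = 1.61 ✓
  C = -2.026 -> Y = 4.103 ✓
All samples match this transformation.

(a) C²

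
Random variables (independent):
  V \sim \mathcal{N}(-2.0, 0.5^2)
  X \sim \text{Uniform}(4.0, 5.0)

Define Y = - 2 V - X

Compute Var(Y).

For independent RVs: Var(aX + bY) = a²Var(X) + b²Var(Y)
Var(V) = 0.25
Var(X) = 0.083333333
Var(Y) = (-2)²*0.25 + (-1)²*0.083333333
= 4*0.25 + 1*0.083333333 = 1.0833333

1.0833333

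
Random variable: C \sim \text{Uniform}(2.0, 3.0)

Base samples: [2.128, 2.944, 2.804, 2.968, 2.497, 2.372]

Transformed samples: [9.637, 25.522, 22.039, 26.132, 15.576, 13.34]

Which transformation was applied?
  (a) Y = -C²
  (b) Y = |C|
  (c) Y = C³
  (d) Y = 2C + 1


Checking option (c) Y = C³:
  C = 2.128 -> Y = 9.637 ✓
  C = 2.944 -> Y = 25.522 ✓
  C = 2.804 -> Y = 22.039 ✓
All samples match this transformation.

(c) C³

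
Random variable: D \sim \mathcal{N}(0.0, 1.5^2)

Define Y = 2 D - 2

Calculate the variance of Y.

For Y = aD + b: Var(Y) = a² * Var(D)
Var(D) = 1.5^2 = 2.25
Var(Y) = 2² * 2.25 = 4 * 2.25 = 9

9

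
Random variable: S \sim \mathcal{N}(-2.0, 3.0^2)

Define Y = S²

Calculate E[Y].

Using E[X²] = Var(X) + (E[X])²:
E[S] = -2
Var(S) = 3.0^2 = 9
E[S²] = 9 + (-2)² = 9 + 4 = 13

13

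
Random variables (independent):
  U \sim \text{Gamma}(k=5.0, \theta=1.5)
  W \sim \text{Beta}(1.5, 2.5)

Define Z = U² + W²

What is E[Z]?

E[Z] = E[U²] + E[W²]
E[U²] = Var(U) + E[U]² = 11.25 + 56.25 = 67.5
E[W²] = Var(W) + E[W]² = 0.046875 + 0.140625 = 0.1875
E[Z] = 67.5 + 0.1875 = 67.6875

67.6875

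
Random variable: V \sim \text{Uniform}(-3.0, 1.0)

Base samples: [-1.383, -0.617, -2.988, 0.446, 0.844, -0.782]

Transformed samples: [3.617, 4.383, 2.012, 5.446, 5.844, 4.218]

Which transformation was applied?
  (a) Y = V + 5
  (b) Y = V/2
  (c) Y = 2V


Checking option (a) Y = V + 5:
  V = -1.383 -> Y = 3.617 ✓
  V = -0.617 -> Y = 4.383 ✓
  V = -2.988 -> Y = 2.012 ✓
All samples match this transformation.

(a) V + 5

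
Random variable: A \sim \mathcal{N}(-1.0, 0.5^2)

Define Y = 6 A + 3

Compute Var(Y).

For Y = aA + b: Var(Y) = a² * Var(A)
Var(A) = 0.5^2 = 0.25
Var(Y) = 6² * 0.25 = 36 * 0.25 = 9

9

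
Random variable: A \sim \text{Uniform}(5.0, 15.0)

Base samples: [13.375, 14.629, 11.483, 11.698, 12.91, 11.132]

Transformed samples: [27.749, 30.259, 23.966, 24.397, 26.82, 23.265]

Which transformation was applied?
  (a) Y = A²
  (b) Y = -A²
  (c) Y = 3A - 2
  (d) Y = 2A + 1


Checking option (d) Y = 2A + 1:
  A = 13.375 -> Y = 27.749 ✓
  A = 14.629 -> Y = 30.259 ✓
  A = 11.483 -> Y = 23.966 ✓
All samples match this transformation.

(d) 2A + 1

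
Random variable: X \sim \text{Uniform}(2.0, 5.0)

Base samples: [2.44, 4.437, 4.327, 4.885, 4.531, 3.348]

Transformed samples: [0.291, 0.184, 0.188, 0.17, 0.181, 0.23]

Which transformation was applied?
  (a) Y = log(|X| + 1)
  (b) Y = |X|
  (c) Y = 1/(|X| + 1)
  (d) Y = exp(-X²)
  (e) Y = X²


Checking option (c) Y = 1/(|X| + 1):
  X = 2.44 -> Y = 0.291 ✓
  X = 4.437 -> Y = 0.184 ✓
  X = 4.327 -> Y = 0.188 ✓
All samples match this transformation.

(c) 1/(|X| + 1)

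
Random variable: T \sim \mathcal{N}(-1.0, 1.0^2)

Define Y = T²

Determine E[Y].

Using E[X²] = Var(X) + (E[X])²:
E[T] = -1
Var(T) = 1.0^2 = 1
E[T²] = 1 + (-1)² = 1 + 1 = 2

2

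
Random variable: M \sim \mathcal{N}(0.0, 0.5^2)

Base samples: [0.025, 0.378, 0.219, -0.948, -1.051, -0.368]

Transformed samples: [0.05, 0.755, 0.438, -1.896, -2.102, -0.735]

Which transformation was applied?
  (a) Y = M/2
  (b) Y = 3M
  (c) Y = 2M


Checking option (c) Y = 2M:
  M = 0.025 -> Y = 0.05 ✓
  M = 0.378 -> Y = 0.755 ✓
  M = 0.219 -> Y = 0.438 ✓
All samples match this transformation.

(c) 2M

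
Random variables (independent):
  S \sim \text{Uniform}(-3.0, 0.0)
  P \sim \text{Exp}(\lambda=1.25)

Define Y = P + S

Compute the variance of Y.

For independent RVs: Var(aX + bY) = a²Var(X) + b²Var(Y)
Var(S) = 0.75
Var(P) = 0.64
Var(Y) = 1²*0.75 + 1²*0.64
= 1*0.75 + 1*0.64 = 1.39

1.39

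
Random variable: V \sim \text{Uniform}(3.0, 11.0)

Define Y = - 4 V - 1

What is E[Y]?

For Y = -4V - 1:
E[Y] = -4 * E[V] - 1
E[V] = (3 + 11)/2 = 7
E[Y] = -4 * 7 - 1 = -29

-29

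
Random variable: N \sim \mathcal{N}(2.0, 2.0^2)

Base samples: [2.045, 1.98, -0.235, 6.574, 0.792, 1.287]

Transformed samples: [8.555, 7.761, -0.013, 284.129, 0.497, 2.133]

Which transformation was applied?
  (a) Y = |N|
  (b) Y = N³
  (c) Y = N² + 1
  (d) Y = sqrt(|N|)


Checking option (b) Y = N³:
  N = 2.045 -> Y = 8.555 ✓
  N = 1.98 -> Y = 7.761 ✓
  N = -0.235 -> Y = -0.013 ✓
All samples match this transformation.

(b) N³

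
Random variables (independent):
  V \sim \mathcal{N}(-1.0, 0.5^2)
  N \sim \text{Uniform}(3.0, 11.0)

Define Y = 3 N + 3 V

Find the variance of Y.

For independent RVs: Var(aX + bY) = a²Var(X) + b²Var(Y)
Var(V) = 0.25
Var(N) = 5.3333333
Var(Y) = 3²*0.25 + 3²*5.3333333
= 9*0.25 + 9*5.3333333 = 50.25

50.25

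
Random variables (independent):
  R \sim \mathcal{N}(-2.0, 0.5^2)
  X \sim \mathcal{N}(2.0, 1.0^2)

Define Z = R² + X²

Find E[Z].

E[Z] = E[R²] + E[X²]
E[R²] = Var(R) + E[R]² = 0.25 + 4 = 4.25
E[X²] = Var(X) + E[X]² = 1 + 4 = 5
E[Z] = 4.25 + 5 = 9.25

9.25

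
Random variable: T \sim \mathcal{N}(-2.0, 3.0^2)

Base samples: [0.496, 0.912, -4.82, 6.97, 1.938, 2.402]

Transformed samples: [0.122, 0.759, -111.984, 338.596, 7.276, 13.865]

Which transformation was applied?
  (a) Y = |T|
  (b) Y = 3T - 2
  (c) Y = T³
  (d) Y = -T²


Checking option (c) Y = T³:
  T = 0.496 -> Y = 0.122 ✓
  T = 0.912 -> Y = 0.759 ✓
  T = -4.82 -> Y = -111.984 ✓
All samples match this transformation.

(c) T³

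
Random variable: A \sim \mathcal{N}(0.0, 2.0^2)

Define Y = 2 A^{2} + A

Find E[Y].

E[Y] = 2*E[A²] + 1*E[A]
E[A] = 0
E[A²] = Var(A) + (E[A])² = 4 + 0 = 4
E[Y] = 2*4 + 1*0 = 8

8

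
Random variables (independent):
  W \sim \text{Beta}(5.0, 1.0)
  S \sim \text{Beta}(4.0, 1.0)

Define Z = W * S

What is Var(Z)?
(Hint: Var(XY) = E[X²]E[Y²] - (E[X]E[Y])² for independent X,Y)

Var(XY) = E[X²]E[Y²] - (E[X]E[Y])²
E[W] = 0.83333333, Var(W) = 0.01984127
E[S] = 0.8, Var(S) = 0.026666667
E[W²] = 0.01984127 + 0.83333333² = 0.71428571
E[S²] = 0.026666667 + 0.8² = 0.66666667
Var(Z) = 0.71428571*0.66666667 - (0.83333333*0.8)²
= 0.47619048 - 0.44444444 = 0.031746032

0.031746032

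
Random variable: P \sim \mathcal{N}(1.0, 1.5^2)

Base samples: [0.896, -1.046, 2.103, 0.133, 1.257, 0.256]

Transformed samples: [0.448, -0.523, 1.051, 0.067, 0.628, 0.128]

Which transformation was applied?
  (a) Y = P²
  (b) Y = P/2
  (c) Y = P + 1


Checking option (b) Y = P/2:
  P = 0.896 -> Y = 0.448 ✓
  P = -1.046 -> Y = -0.523 ✓
  P = 2.103 -> Y = 1.051 ✓
All samples match this transformation.

(b) P/2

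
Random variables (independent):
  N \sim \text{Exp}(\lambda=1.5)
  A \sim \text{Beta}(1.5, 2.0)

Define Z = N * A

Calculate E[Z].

For independent RVs: E[XY] = E[X]*E[Y]
E[N] = 0.66666667
E[A] = 0.42857143
E[Z] = 0.66666667 * 0.42857143 = 0.28571429

0.28571429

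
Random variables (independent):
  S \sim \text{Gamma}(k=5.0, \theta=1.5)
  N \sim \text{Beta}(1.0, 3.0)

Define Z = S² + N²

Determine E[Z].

E[Z] = E[S²] + E[N²]
E[S²] = Var(S) + E[S]² = 11.25 + 56.25 = 67.5
E[N²] = Var(N) + E[N]² = 0.0375 + 0.0625 = 0.1
E[Z] = 67.5 + 0.1 = 67.6

67.6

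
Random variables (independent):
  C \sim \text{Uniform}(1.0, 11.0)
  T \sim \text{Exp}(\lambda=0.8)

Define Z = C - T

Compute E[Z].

E[Z] = 1*E[C] - 1*E[T]
E[C] = 6
E[T] = 1.25
E[Z] = 1*6 - 1*1.25 = 4.75

4.75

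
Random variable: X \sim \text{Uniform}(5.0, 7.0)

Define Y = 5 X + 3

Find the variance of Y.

For Y = aX + b: Var(Y) = a² * Var(X)
Var(X) = (7 - 5)^2/12 = 0.33333333
Var(Y) = 5² * 0.33333333 = 25 * 0.33333333 = 8.3333333

8.3333333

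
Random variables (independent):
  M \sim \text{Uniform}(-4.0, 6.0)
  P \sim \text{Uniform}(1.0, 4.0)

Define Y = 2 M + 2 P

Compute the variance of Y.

For independent RVs: Var(aX + bY) = a²Var(X) + b²Var(Y)
Var(M) = 8.3333333
Var(P) = 0.75
Var(Y) = 2²*8.3333333 + 2²*0.75
= 4*8.3333333 + 4*0.75 = 36.333333

36.333333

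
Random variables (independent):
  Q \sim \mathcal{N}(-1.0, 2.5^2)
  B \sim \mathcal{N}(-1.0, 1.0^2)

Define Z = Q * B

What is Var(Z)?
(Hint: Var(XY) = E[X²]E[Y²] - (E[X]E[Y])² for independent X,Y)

Var(XY) = E[X²]E[Y²] - (E[X]E[Y])²
E[Q] = -1, Var(Q) = 6.25
E[B] = -1, Var(B) = 1
E[Q²] = 6.25 + (-1)² = 7.25
E[B²] = 1 + (-1)² = 2
Var(Z) = 7.25*2 - (-1*(-1))²
= 14.5 - 1 = 13.5

13.5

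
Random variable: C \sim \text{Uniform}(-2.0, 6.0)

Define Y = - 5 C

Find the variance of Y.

For Y = aC + b: Var(Y) = a² * Var(C)
Var(C) = (6 + 2)^2/12 = 5.3333333
Var(Y) = (-5)² * 5.3333333 = 25 * 5.3333333 = 133.33333

133.33333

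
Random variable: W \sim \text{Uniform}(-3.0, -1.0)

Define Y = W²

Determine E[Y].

Using E[X²] = Var(X) + (E[X])²:
E[W] = -2
Var(W) = (-1 + 3)^2/12 = 0.33333333
E[W²] = 0.33333333 + (-2)² = 0.33333333 + 4 = 4.3333333

4.3333333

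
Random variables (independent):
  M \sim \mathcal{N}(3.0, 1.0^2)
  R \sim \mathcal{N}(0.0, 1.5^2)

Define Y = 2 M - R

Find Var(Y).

For independent RVs: Var(aX + bY) = a²Var(X) + b²Var(Y)
Var(M) = 1
Var(R) = 2.25
Var(Y) = 2²*1 + (-1)²*2.25
= 4*1 + 1*2.25 = 6.25

6.25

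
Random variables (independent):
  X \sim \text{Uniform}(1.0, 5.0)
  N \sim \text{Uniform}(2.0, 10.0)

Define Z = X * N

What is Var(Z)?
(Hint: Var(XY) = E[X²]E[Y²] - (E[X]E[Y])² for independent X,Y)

Var(XY) = E[X²]E[Y²] - (E[X]E[Y])²
E[X] = 3, Var(X) = 1.3333333
E[N] = 6, Var(N) = 5.3333333
E[X²] = 1.3333333 + 3² = 10.333333
E[N²] = 5.3333333 + 6² = 41.333333
Var(Z) = 10.333333*41.333333 - (3*6)²
= 427.11111 - 324 = 103.11111

103.11111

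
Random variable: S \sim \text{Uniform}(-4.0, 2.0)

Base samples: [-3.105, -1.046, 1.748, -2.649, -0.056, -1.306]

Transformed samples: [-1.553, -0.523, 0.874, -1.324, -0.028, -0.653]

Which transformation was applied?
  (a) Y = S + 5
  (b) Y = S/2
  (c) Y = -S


Checking option (b) Y = S/2:
  S = -3.105 -> Y = -1.553 ✓
  S = -1.046 -> Y = -0.523 ✓
  S = 1.748 -> Y = 0.874 ✓
All samples match this transformation.

(b) S/2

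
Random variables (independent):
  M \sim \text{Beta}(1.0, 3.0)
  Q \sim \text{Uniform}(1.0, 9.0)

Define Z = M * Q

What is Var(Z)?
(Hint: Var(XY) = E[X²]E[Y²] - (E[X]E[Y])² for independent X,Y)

Var(XY) = E[X²]E[Y²] - (E[X]E[Y])²
E[M] = 0.25, Var(M) = 0.0375
E[Q] = 5, Var(Q) = 5.3333333
E[M²] = 0.0375 + 0.25² = 0.1
E[Q²] = 5.3333333 + 5² = 30.333333
Var(Z) = 0.1*30.333333 - (0.25*5)²
= 3.0333333 - 1.5625 = 1.4708333

1.4708333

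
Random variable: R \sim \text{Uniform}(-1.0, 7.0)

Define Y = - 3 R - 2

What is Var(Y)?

For Y = aR + b: Var(Y) = a² * Var(R)
Var(R) = (7 + 1)^2/12 = 5.3333333
Var(Y) = (-3)² * 5.3333333 = 9 * 5.3333333 = 48

48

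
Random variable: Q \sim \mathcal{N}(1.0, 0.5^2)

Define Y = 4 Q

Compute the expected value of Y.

For Y = 4Q:
E[Y] = 4 * E[Q]
E[Q] = 1.0 = 1
E[Y] = 4 * 1 = 4

4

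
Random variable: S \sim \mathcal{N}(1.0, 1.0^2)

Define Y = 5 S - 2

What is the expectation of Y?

For Y = 5S - 2:
E[Y] = 5 * E[S] - 2
E[S] = 1.0 = 1
E[Y] = 5 * 1 - 2 = 3

3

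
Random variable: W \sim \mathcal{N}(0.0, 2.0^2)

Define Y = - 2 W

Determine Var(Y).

For Y = aW + b: Var(Y) = a² * Var(W)
Var(W) = 2.0^2 = 4
Var(Y) = (-2)² * 4 = 4 * 4 = 16

16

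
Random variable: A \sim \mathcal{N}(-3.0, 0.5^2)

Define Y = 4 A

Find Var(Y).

For Y = aA + b: Var(Y) = a² * Var(A)
Var(A) = 0.5^2 = 0.25
Var(Y) = 4² * 0.25 = 16 * 0.25 = 4

4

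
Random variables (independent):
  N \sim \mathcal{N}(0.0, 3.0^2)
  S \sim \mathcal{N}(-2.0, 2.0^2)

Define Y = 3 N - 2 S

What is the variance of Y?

For independent RVs: Var(aX + bY) = a²Var(X) + b²Var(Y)
Var(N) = 9
Var(S) = 4
Var(Y) = 3²*9 + (-2)²*4
= 9*9 + 4*4 = 97

97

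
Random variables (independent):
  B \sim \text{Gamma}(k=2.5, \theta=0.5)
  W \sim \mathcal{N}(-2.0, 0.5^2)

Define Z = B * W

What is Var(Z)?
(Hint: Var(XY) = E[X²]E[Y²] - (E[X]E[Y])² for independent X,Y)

Var(XY) = E[X²]E[Y²] - (E[X]E[Y])²
E[B] = 1.25, Var(B) = 0.625
E[W] = -2, Var(W) = 0.25
E[B²] = 0.625 + 1.25² = 2.1875
E[W²] = 0.25 + (-2)² = 4.25
Var(Z) = 2.1875*4.25 - (1.25*(-2))²
= 9.296875 - 6.25 = 3.046875

3.046875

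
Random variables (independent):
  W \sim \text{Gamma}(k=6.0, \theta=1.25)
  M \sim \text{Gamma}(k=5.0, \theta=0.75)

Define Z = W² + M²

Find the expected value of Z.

E[Z] = E[W²] + E[M²]
E[W²] = Var(W) + E[W]² = 9.375 + 56.25 = 65.625
E[M²] = Var(M) + E[M]² = 2.8125 + 14.0625 = 16.875
E[Z] = 65.625 + 16.875 = 82.5

82.5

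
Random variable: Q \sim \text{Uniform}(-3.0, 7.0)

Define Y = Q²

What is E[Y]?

Using E[X²] = Var(X) + (E[X])²:
E[Q] = 2
Var(Q) = (7 + 3)^2/12 = 8.3333333
E[Q²] = 8.3333333 + 2² = 8.3333333 + 4 = 12.333333

12.333333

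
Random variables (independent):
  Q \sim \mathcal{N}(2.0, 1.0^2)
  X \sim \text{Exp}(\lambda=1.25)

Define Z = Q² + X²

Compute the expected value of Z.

E[Z] = E[Q²] + E[X²]
E[Q²] = Var(Q) + E[Q]² = 1 + 4 = 5
E[X²] = Var(X) + E[X]² = 0.64 + 0.64 = 1.28
E[Z] = 5 + 1.28 = 6.28

6.28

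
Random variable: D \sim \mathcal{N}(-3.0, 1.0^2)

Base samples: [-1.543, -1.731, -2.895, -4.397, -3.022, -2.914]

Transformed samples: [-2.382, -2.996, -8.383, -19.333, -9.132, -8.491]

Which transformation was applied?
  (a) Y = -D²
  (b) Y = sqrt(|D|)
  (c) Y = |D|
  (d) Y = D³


Checking option (a) Y = -D²:
  D = -1.543 -> Y = -2.382 ✓
  D = -1.731 -> Y = -2.996 ✓
  D = -2.895 -> Y = -8.383 ✓
All samples match this transformation.

(a) -D²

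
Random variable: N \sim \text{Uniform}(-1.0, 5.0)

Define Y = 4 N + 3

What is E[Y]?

For Y = 4N + 3:
E[Y] = 4 * E[N] + 3
E[N] = (-1 + 5)/2 = 2
E[Y] = 4 * 2 + 3 = 11

11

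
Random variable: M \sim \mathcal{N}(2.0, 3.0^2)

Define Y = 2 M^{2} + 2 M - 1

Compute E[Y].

E[Y] = 2*E[M²] + 2*E[M] - 1
E[M] = 2
E[M²] = Var(M) + (E[M])² = 9 + 4 = 13
E[Y] = 2*13 + 2*2 - 1 = 29

29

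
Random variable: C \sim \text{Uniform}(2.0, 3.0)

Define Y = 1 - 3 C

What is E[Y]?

For Y = -3C + 1:
E[Y] = -3 * E[C] + 1
E[C] = (2 + 3)/2 = 2.5
E[Y] = -3 * 2.5 + 1 = -6.5

-6.5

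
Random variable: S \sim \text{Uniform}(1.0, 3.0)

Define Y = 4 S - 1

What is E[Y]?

For Y = 4S - 1:
E[Y] = 4 * E[S] - 1
E[S] = (1 + 3)/2 = 2
E[Y] = 4 * 2 - 1 = 7

7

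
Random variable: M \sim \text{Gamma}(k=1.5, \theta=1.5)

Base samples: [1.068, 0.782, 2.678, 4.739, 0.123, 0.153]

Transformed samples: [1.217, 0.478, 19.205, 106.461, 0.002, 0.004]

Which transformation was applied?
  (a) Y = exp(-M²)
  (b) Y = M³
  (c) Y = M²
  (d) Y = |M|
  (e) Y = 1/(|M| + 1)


Checking option (b) Y = M³:
  M = 1.068 -> Y = 1.217 ✓
  M = 0.782 -> Y = 0.478 ✓
  M = 2.678 -> Y = 19.205 ✓
All samples match this transformation.

(b) M³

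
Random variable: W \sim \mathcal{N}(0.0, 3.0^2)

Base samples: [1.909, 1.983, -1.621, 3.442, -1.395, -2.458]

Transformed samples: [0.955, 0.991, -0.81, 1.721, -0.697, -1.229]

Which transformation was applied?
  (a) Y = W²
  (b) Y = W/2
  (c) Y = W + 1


Checking option (b) Y = W/2:
  W = 1.909 -> Y = 0.955 ✓
  W = 1.983 -> Y = 0.991 ✓
  W = -1.621 -> Y = -0.81 ✓
All samples match this transformation.

(b) W/2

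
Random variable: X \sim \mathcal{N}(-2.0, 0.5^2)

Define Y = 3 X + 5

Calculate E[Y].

For Y = 3X + 5:
E[Y] = 3 * E[X] + 5
E[X] = -2.0 = -2
E[Y] = 3 * (-2) + 5 = -1

-1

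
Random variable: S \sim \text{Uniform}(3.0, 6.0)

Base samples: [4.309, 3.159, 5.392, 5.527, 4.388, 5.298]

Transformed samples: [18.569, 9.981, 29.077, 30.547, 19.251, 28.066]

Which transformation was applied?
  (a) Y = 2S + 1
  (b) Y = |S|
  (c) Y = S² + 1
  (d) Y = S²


Checking option (d) Y = S²:
  S = 4.309 -> Y = 18.569 ✓
  S = 3.159 -> Y = 9.981 ✓
  S = 5.392 -> Y = 29.077 ✓
All samples match this transformation.

(d) S²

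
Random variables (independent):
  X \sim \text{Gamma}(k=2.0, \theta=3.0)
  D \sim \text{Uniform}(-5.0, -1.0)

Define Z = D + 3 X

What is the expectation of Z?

E[Z] = 3*E[X] + 1*E[D]
E[X] = 6
E[D] = -3
E[Z] = 3*6 + 1*(-3) = 15

15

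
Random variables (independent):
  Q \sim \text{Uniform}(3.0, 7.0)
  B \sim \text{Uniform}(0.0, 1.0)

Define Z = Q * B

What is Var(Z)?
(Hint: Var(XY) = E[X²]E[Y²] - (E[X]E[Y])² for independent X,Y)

Var(XY) = E[X²]E[Y²] - (E[X]E[Y])²
E[Q] = 5, Var(Q) = 1.3333333
E[B] = 0.5, Var(B) = 0.083333333
E[Q²] = 1.3333333 + 5² = 26.333333
E[B²] = 0.083333333 + 0.5² = 0.33333333
Var(Z) = 26.333333*0.33333333 - (5*0.5)²
= 8.7777778 - 6.25 = 2.5277778

2.5277778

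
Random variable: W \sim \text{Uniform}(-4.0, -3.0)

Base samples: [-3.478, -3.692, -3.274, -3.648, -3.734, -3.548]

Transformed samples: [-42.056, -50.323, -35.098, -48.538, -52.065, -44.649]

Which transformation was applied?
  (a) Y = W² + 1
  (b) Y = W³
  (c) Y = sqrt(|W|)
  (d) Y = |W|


Checking option (b) Y = W³:
  W = -3.478 -> Y = -42.056 ✓
  W = -3.692 -> Y = -50.323 ✓
  W = -3.274 -> Y = -35.098 ✓
All samples match this transformation.

(b) W³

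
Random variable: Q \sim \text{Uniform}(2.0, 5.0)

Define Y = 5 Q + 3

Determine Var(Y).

For Y = aQ + b: Var(Y) = a² * Var(Q)
Var(Q) = (5 - 2)^2/12 = 0.75
Var(Y) = 5² * 0.75 = 25 * 0.75 = 18.75

18.75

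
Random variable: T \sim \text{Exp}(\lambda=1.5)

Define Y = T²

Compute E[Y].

Using E[X²] = Var(X) + (E[X])²:
E[T] = 0.66666667
Var(T) = 1/1.5^2 = 0.44444444
E[T²] = 0.44444444 + 0.66666667² = 0.44444444 + 0.44444444 = 0.88888889

0.88888889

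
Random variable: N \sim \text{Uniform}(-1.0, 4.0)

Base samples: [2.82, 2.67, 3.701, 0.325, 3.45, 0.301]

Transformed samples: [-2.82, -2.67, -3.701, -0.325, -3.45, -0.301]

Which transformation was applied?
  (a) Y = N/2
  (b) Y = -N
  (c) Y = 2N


Checking option (b) Y = -N:
  N = 2.82 -> Y = -2.82 ✓
  N = 2.67 -> Y = -2.67 ✓
  N = 3.701 -> Y = -3.701 ✓
All samples match this transformation.

(b) -N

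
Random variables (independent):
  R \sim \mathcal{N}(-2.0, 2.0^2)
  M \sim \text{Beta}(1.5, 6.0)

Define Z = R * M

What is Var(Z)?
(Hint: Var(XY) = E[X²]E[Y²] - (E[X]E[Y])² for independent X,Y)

Var(XY) = E[X²]E[Y²] - (E[X]E[Y])²
E[R] = -2, Var(R) = 4
E[M] = 0.2, Var(M) = 0.018823529
E[R²] = 4 + (-2)² = 8
E[M²] = 0.018823529 + 0.2² = 0.058823529
Var(Z) = 8*0.058823529 - (-2*0.2)²
= 0.47058824 - 0.16 = 0.31058824

0.31058824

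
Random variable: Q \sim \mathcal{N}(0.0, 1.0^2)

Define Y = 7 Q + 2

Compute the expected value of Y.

For Y = 7Q + 2:
E[Y] = 7 * E[Q] + 2
E[Q] = 0.0 = 0
E[Y] = 7 * 0 + 2 = 2

2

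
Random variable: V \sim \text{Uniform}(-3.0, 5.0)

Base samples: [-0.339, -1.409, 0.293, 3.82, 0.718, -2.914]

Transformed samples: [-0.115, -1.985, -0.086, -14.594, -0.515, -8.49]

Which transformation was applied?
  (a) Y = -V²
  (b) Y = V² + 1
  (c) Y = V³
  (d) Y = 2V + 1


Checking option (a) Y = -V²:
  V = -0.339 -> Y = -0.115 ✓
  V = -1.409 -> Y = -1.985 ✓
  V = 0.293 -> Y = -0.086 ✓
All samples match this transformation.

(a) -V²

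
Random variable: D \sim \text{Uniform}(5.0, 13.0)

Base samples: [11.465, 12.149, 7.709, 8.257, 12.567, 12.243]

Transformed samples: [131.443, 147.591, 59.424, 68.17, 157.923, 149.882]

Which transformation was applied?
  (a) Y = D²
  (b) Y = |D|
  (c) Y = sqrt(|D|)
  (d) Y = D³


Checking option (a) Y = D²:
  D = 11.465 -> Y = 131.443 ✓
  D = 12.149 -> Y = 147.591 ✓
  D = 7.709 -> Y = 59.424 ✓
All samples match this transformation.

(a) D²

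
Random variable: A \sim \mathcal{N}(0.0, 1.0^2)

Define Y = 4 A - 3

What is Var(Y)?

For Y = aA + b: Var(Y) = a² * Var(A)
Var(A) = 1.0^2 = 1
Var(Y) = 4² * 1 = 16 * 1 = 16

16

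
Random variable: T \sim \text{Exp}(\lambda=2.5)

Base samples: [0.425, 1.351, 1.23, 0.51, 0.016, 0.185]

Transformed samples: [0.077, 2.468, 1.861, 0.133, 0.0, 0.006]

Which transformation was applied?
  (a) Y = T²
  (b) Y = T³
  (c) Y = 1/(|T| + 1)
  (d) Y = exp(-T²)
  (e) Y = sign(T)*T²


Checking option (b) Y = T³:
  T = 0.425 -> Y = 0.077 ✓
  T = 1.351 -> Y = 2.468 ✓
  T = 1.23 -> Y = 1.861 ✓
All samples match this transformation.

(b) T³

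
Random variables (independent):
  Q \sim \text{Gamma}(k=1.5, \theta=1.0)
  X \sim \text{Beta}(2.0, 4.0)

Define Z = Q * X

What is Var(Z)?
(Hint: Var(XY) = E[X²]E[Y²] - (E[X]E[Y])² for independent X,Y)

Var(XY) = E[X²]E[Y²] - (E[X]E[Y])²
E[Q] = 1.5, Var(Q) = 1.5
E[X] = 0.33333333, Var(X) = 0.031746032
E[Q²] = 1.5 + 1.5² = 3.75
E[X²] = 0.031746032 + 0.33333333² = 0.14285714
Var(Z) = 3.75*0.14285714 - (1.5*0.33333333)²
= 0.53571429 - 0.25 = 0.28571429

0.28571429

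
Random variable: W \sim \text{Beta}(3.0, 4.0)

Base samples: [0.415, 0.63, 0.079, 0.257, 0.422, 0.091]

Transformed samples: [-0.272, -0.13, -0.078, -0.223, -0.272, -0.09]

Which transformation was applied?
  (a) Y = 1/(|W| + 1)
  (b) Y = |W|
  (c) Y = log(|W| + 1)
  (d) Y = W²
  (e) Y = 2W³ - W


Checking option (e) Y = 2W³ - W:
  W = 0.415 -> Y = -0.272 ✓
  W = 0.63 -> Y = -0.13 ✓
  W = 0.079 -> Y = -0.078 ✓
All samples match this transformation.

(e) 2W³ - W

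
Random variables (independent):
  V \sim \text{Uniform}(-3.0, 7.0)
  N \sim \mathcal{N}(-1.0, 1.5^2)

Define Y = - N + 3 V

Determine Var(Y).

For independent RVs: Var(aX + bY) = a²Var(X) + b²Var(Y)
Var(V) = 8.3333333
Var(N) = 2.25
Var(Y) = 3²*8.3333333 + (-1)²*2.25
= 9*8.3333333 + 1*2.25 = 77.25

77.25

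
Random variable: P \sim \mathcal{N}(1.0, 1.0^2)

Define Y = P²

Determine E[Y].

Using E[X²] = Var(X) + (E[X])²:
E[P] = 1
Var(P) = 1.0^2 = 1
E[P²] = 1 + 1² = 1 + 1 = 2

2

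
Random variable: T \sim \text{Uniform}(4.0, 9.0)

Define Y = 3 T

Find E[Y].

For Y = 3T:
E[Y] = 3 * E[T]
E[T] = (4 + 9)/2 = 6.5
E[Y] = 3 * 6.5 = 19.5

19.5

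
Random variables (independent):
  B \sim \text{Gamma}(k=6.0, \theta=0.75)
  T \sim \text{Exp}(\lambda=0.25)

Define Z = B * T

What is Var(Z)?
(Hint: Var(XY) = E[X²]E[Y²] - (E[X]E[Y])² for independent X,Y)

Var(XY) = E[X²]E[Y²] - (E[X]E[Y])²
E[B] = 4.5, Var(B) = 3.375
E[T] = 4, Var(T) = 16
E[B²] = 3.375 + 4.5² = 23.625
E[T²] = 16 + 4² = 32
Var(Z) = 23.625*32 - (4.5*4)²
= 756 - 324 = 432

432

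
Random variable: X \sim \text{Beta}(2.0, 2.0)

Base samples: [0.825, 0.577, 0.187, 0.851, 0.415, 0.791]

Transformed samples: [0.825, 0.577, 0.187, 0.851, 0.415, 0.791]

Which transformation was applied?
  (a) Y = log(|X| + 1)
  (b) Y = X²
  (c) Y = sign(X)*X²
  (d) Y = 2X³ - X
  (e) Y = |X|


Checking option (e) Y = |X|:
  X = 0.825 -> Y = 0.825 ✓
  X = 0.577 -> Y = 0.577 ✓
  X = 0.187 -> Y = 0.187 ✓
All samples match this transformation.

(e) |X|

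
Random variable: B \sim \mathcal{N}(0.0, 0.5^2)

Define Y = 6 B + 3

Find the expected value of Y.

For Y = 6B + 3:
E[Y] = 6 * E[B] + 3
E[B] = 0.0 = 0
E[Y] = 6 * 0 + 3 = 3

3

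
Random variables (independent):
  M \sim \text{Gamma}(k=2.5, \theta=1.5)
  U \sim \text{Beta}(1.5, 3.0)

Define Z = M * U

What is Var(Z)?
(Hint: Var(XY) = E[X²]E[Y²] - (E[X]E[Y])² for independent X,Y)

Var(XY) = E[X²]E[Y²] - (E[X]E[Y])²
E[M] = 3.75, Var(M) = 5.625
E[U] = 0.33333333, Var(U) = 0.04040404
E[M²] = 5.625 + 3.75² = 19.6875
E[U²] = 0.04040404 + 0.33333333² = 0.15151515
Var(Z) = 19.6875*0.15151515 - (3.75*0.33333333)²
= 2.9829545 - 1.5625 = 1.4204545

1.4204545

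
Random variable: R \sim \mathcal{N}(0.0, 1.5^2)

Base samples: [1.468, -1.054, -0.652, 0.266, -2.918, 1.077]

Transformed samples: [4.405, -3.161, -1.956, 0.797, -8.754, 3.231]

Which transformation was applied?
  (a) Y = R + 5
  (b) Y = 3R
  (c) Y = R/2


Checking option (b) Y = 3R:
  R = 1.468 -> Y = 4.405 ✓
  R = -1.054 -> Y = -3.161 ✓
  R = -0.652 -> Y = -1.956 ✓
All samples match this transformation.

(b) 3R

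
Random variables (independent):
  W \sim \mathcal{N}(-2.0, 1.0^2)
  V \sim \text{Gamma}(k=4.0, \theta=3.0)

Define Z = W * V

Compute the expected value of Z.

For independent RVs: E[XY] = E[X]*E[Y]
E[W] = -2
E[V] = 12
E[Z] = -2 * 12 = -24

-24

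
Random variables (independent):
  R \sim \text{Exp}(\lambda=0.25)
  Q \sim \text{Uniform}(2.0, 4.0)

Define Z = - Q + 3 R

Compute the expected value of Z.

E[Z] = 3*E[R] - 1*E[Q]
E[R] = 4
E[Q] = 3
E[Z] = 3*4 - 1*3 = 9

9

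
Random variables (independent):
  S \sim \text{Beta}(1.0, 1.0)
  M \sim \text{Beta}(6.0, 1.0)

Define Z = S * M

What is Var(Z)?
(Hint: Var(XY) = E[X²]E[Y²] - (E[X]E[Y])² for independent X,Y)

Var(XY) = E[X²]E[Y²] - (E[X]E[Y])²
E[S] = 0.5, Var(S) = 0.083333333
E[M] = 0.85714286, Var(M) = 0.015306122
E[S²] = 0.083333333 + 0.5² = 0.33333333
E[M²] = 0.015306122 + 0.85714286² = 0.75
Var(Z) = 0.33333333*0.75 - (0.5*0.85714286)²
= 0.25 - 0.18367347 = 0.066326531

0.066326531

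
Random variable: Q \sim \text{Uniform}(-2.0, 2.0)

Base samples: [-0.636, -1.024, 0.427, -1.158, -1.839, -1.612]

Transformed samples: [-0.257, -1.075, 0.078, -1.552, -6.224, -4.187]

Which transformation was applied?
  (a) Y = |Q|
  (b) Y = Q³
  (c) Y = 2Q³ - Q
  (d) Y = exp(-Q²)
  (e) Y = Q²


Checking option (b) Y = Q³:
  Q = -0.636 -> Y = -0.257 ✓
  Q = -1.024 -> Y = -1.075 ✓
  Q = 0.427 -> Y = 0.078 ✓
All samples match this transformation.

(b) Q³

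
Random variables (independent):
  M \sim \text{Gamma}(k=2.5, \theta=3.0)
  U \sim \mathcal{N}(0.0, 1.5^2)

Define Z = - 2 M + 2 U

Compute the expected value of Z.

E[Z] = -2*E[M] + 2*E[U]
E[M] = 7.5
E[U] = 0
E[Z] = -2*7.5 + 2*0 = -15

-15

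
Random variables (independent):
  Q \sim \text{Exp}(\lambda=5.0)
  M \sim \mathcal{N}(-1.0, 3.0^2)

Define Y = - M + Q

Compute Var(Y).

For independent RVs: Var(aX + bY) = a²Var(X) + b²Var(Y)
Var(Q) = 0.04
Var(M) = 9
Var(Y) = 1²*0.04 + (-1)²*9
= 1*0.04 + 1*9 = 9.04

9.04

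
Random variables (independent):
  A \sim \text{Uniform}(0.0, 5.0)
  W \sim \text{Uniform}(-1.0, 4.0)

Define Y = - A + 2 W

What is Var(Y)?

For independent RVs: Var(aX + bY) = a²Var(X) + b²Var(Y)
Var(A) = 2.0833333
Var(W) = 2.0833333
Var(Y) = (-1)²*2.0833333 + 2²*2.0833333
= 1*2.0833333 + 4*2.0833333 = 10.416667

10.416667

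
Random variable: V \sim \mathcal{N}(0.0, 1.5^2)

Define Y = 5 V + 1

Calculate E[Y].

For Y = 5V + 1:
E[Y] = 5 * E[V] + 1
E[V] = 0.0 = 0
E[Y] = 5 * 0 + 1 = 1

1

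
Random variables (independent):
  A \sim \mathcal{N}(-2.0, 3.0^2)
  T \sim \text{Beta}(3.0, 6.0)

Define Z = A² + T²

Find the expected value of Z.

E[Z] = E[A²] + E[T²]
E[A²] = Var(A) + E[A]² = 9 + 4 = 13
E[T²] = Var(T) + E[T]² = 0.022222222 + 0.11111111 = 0.13333333
E[Z] = 13 + 0.13333333 = 13.133333

13.133333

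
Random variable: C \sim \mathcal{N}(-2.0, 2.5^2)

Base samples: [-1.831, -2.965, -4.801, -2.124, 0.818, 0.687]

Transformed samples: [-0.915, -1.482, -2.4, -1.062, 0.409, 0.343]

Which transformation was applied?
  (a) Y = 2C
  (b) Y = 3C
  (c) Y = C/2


Checking option (c) Y = C/2:
  C = -1.831 -> Y = -0.915 ✓
  C = -2.965 -> Y = -1.482 ✓
  C = -4.801 -> Y = -2.4 ✓
All samples match this transformation.

(c) C/2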